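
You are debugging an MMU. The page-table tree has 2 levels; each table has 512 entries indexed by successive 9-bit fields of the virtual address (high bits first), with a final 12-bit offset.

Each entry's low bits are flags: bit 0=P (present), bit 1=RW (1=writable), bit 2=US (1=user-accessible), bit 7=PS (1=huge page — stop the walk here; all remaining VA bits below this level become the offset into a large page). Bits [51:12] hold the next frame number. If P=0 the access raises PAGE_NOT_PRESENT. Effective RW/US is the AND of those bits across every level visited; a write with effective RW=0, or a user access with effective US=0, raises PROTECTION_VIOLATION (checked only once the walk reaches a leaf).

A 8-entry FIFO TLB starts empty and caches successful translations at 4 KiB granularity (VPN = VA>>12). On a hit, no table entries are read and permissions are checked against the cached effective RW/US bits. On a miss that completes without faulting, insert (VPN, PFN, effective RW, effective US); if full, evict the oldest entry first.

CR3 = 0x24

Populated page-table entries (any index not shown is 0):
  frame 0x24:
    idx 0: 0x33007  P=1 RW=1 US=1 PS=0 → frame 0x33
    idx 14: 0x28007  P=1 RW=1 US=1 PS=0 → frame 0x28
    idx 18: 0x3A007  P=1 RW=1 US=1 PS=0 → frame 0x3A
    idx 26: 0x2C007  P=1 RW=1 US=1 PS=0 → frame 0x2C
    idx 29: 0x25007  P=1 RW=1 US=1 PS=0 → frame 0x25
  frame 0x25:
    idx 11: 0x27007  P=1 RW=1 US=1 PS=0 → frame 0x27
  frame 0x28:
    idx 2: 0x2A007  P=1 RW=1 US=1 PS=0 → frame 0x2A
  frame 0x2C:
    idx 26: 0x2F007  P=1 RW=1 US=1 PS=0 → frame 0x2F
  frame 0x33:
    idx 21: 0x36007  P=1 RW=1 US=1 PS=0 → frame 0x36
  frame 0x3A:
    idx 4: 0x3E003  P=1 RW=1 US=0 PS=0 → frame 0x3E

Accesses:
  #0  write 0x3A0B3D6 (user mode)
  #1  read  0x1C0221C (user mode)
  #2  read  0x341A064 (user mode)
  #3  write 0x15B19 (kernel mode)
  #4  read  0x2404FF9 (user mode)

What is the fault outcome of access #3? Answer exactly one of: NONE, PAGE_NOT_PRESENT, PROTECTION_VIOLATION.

Walk each access:
#0 VA=0x3A0B3D6 (w,user):
  lvl0: tbl 0x24, slot 29 ⇒ 0x25007 (P1/RW1/US1/PS0)
  lvl1: tbl 0x25, slot 11 ⇒ 0x27007 (P1/RW1/US1/PS0)
  → PA=0x273D6  (2 entries read)
#1 VA=0x1C0221C (r,user):
  lvl0: tbl 0x24, slot 14 ⇒ 0x28007 (P1/RW1/US1/PS0)
  lvl1: tbl 0x28, slot 2 ⇒ 0x2A007 (P1/RW1/US1/PS0)
  → PA=0x2A21C  (2 entries read)
#2 VA=0x341A064 (r,user):
  lvl0: tbl 0x24, slot 26 ⇒ 0x2C007 (P1/RW1/US1/PS0)
  lvl1: tbl 0x2C, slot 26 ⇒ 0x2F007 (P1/RW1/US1/PS0)
  → PA=0x2F064  (2 entries read)
#3 VA=0x15B19 (w,kernel):
  lvl0: tbl 0x24, slot 0 ⇒ 0x33007 (P1/RW1/US1/PS0)
  lvl1: tbl 0x33, slot 21 ⇒ 0x36007 (P1/RW1/US1/PS0)
  → PA=0x36B19  (2 entries read)
#4 VA=0x2404FF9 (r,user):
  lvl0: tbl 0x24, slot 18 ⇒ 0x3A007 (P1/RW1/US1/PS0)
  lvl1: tbl 0x3A, slot 4 ⇒ 0x3E003 (P1/RW1/US0/PS0)
  ✗ PROTECTION_VIOLATION  [2 reads]

Access #3 fault: NONE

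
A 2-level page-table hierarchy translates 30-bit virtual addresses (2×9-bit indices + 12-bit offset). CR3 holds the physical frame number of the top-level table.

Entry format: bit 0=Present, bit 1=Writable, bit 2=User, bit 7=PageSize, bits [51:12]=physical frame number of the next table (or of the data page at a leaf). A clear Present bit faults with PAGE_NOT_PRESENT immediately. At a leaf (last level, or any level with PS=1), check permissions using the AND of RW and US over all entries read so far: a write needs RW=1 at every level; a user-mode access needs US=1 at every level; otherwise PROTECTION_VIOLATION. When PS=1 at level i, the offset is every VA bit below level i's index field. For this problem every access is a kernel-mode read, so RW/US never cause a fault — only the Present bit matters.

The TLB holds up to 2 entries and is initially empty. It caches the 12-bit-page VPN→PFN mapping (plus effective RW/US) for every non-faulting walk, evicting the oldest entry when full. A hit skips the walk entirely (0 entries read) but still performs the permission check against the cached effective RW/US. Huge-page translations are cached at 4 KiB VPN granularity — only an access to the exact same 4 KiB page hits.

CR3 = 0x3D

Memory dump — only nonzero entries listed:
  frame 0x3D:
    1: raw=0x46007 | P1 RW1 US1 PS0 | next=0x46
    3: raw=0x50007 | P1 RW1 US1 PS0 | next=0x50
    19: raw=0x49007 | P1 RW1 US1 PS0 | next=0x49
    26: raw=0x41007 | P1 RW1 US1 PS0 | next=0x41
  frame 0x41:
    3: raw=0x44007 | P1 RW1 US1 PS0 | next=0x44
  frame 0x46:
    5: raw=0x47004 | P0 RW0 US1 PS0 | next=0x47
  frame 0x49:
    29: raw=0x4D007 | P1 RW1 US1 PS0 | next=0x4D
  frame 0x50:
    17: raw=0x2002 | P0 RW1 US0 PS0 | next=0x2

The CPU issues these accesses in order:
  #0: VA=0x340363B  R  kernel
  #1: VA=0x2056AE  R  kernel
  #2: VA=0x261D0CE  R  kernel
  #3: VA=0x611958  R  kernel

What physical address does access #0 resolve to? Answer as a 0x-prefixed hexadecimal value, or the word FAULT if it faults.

Trace:
#0 VA=0x340363B (r,kernel):
  L0 @0x3D[26] → 0x41007  P=1,RW=1,US=1,PS=0
  L1 @0x41[3] → 0x44007  P=1,RW=1,US=1,PS=0
  → PA=0x4463B  (2 entries read)
#1 VA=0x2056AE (r,kernel):
  L0 @0x3D[1] → 0x46007  P=1,RW=1,US=1,PS=0
  L1 @0x46[5] → 0x47004  P=0,RW=0,US=1,PS=0
  ⇒ fault: PAGE_NOT_PRESENT  — 2 lookups
#2 VA=0x261D0CE (r,kernel):
  L0 @0x3D[19] → 0x49007  P=1,RW=1,US=1,PS=0
  L1 @0x49[29] → 0x4D007  P=1,RW=1,US=1,PS=0
  → PA=0x4D0CE  (2 entries read)
#3 VA=0x611958 (r,kernel):
  L0 @0x3D[3] → 0x50007  P=1,RW=1,US=1,PS=0
  L1 @0x50[17] → 0x2002  P=0,RW=1,US=0,PS=0
  ⇒ fault: PAGE_NOT_PRESENT  — 2 lookups

Access #0 PA: 0x4463B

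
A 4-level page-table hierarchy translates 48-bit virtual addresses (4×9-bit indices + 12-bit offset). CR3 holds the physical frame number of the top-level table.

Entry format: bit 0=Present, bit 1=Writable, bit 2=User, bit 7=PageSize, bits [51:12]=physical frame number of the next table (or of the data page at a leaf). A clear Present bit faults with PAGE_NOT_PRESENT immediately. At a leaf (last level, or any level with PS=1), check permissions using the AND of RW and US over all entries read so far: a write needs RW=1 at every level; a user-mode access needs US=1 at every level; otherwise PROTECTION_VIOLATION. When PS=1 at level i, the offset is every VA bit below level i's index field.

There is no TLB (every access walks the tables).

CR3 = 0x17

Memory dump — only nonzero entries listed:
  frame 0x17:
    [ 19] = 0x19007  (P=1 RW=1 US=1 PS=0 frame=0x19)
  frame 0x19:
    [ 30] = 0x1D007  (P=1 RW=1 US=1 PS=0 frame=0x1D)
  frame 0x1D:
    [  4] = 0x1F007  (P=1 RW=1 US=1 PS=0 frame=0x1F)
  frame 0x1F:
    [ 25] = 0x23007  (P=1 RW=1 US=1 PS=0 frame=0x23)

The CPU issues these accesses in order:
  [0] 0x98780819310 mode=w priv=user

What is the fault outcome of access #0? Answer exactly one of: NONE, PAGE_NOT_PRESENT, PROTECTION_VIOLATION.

Trace:
#0 VA=0x98780819310 (w,user):
  lvl0: tbl 0x17, slot 19 ⇒ 0x19007 (P1/RW1/US1/PS0)
  lvl1: tbl 0x19, slot 30 ⇒ 0x1D007 (P1/RW1/US1/PS0)
  lvl2: tbl 0x1D, slot 4 ⇒ 0x1F007 (P1/RW1/US1/PS0)
  lvl3: tbl 0x1F, slot 25 ⇒ 0x23007 (P1/RW1/US1/PS0)
  → PA=0x23310  (4 entries read)

Access #0 fault: NONE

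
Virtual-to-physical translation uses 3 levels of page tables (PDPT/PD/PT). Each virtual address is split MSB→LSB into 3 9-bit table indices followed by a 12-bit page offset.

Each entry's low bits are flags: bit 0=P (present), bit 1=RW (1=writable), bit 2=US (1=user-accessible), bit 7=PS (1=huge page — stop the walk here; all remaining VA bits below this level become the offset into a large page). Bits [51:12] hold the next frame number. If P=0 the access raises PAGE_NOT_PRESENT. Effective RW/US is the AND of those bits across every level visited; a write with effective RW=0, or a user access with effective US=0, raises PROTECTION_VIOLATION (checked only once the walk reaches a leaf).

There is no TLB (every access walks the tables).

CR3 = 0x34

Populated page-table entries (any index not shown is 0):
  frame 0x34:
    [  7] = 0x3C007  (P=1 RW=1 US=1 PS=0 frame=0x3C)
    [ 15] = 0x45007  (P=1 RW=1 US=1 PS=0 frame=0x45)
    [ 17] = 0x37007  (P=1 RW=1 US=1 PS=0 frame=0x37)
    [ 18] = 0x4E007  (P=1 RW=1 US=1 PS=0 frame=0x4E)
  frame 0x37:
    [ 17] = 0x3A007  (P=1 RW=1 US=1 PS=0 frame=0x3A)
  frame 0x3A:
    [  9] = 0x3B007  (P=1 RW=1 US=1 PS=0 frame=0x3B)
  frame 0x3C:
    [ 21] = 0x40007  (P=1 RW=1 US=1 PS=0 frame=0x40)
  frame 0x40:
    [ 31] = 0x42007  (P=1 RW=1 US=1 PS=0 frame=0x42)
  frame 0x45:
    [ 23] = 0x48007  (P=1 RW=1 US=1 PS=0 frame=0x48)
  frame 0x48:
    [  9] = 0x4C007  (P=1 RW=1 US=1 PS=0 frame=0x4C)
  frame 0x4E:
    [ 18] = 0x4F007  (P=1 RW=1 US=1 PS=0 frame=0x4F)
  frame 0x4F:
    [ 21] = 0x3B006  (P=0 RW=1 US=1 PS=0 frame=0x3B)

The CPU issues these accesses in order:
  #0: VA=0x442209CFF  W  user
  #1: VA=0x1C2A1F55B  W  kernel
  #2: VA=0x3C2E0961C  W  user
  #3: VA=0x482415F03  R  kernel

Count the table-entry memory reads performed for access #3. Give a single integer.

Walk each access:
#0 VA=0x442209CFF (w,user):
  lvl0: tbl 0x34, slot 17 ⇒ 0x37007 (P1/RW1/US1/PS0)
  lvl1: tbl 0x37, slot 17 ⇒ 0x3A007 (P1/RW1/US1/PS0)
  lvl2: tbl 0x3A, slot 9 ⇒ 0x3B007 (P1/RW1/US1/PS0)
  → PA=0x3BCFF  (3 entries read)
#1 VA=0x1C2A1F55B (w,kernel):
  lvl0: tbl 0x34, slot 7 ⇒ 0x3C007 (P1/RW1/US1/PS0)
  lvl1: tbl 0x3C, slot 21 ⇒ 0x40007 (P1/RW1/US1/PS0)
  lvl2: tbl 0x40, slot 31 ⇒ 0x42007 (P1/RW1/US1/PS0)
  → PA=0x4255B  (3 entries read)
#2 VA=0x3C2E0961C (w,user):
  lvl0: tbl 0x34, slot 15 ⇒ 0x45007 (P1/RW1/US1/PS0)
  lvl1: tbl 0x45, slot 23 ⇒ 0x48007 (P1/RW1/US1/PS0)
  lvl2: tbl 0x48, slot 9 ⇒ 0x4C007 (P1/RW1/US1/PS0)
  → PA=0x4C61C  (3 entries read)
#3 VA=0x482415F03 (r,kernel):
  lvl0: tbl 0x34, slot 18 ⇒ 0x4E007 (P1/RW1/US1/PS0)
  lvl1: tbl 0x4E, slot 18 ⇒ 0x4F007 (P1/RW1/US1/PS0)
  lvl2: tbl 0x4F, slot 21 ⇒ 0x3B006 (P0/RW1/US1/PS0)
  → PAGE_NOT_PRESENT  (3 entries read)

Entries read for #3: 3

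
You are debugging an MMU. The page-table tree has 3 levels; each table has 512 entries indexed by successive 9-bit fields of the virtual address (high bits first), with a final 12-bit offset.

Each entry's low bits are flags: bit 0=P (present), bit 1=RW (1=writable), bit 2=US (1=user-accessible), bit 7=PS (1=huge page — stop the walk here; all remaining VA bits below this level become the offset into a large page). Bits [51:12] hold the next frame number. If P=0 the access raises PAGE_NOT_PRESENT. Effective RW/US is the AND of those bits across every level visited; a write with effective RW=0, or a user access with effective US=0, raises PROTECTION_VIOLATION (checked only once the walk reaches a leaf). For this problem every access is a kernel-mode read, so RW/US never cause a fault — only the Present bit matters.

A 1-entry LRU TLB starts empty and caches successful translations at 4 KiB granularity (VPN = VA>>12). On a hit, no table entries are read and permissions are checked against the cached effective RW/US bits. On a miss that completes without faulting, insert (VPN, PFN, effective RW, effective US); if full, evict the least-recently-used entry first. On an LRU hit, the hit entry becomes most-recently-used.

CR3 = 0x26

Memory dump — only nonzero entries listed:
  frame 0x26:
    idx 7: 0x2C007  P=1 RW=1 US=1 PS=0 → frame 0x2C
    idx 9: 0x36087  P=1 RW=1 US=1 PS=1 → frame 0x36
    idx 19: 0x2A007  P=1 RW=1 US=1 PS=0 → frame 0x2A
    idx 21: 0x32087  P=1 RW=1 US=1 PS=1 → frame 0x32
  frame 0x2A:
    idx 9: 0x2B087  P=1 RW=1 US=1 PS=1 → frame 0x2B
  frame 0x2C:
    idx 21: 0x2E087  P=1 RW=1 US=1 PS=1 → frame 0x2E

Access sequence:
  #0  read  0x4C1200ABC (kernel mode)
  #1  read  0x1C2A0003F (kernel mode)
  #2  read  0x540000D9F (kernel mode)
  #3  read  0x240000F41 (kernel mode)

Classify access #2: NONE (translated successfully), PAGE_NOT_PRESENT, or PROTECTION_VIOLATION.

Per-access translation:
#0 VA=0x4C1200ABC (r,kernel):
  [0] read 0x26 idx=19: raw=0x2A007 flags P=1 W=1 U=1 S=0
  [1] read 0x2A idx=9: raw=0x2B087 flags P=1 W=1 U=1 S=1
  ✓ 0x2BABC (huge @L1)  — 2 lookups
#1 VA=0x1C2A0003F (r,kernel):
  [0] read 0x26 idx=7: raw=0x2C007 flags P=1 W=1 U=1 S=0
  [1] read 0x2C idx=21: raw=0x2E087 flags P=1 W=1 U=1 S=1
  ✓ 0x2E03F (huge @L1)  — 2 lookups
#2 VA=0x540000D9F (r,kernel):
  [0] read 0x26 idx=21: raw=0x32087 flags P=1 W=1 U=1 S=1
  ✓ 0x32D9F (huge @L0)  — 1 lookups
#3 VA=0x240000F41 (r,kernel):
  [0] read 0x26 idx=9: raw=0x36087 flags P=1 W=1 U=1 S=1
  ✓ 0x36F41 (huge @L0)  — 1 lookups

Access #2 fault: NONE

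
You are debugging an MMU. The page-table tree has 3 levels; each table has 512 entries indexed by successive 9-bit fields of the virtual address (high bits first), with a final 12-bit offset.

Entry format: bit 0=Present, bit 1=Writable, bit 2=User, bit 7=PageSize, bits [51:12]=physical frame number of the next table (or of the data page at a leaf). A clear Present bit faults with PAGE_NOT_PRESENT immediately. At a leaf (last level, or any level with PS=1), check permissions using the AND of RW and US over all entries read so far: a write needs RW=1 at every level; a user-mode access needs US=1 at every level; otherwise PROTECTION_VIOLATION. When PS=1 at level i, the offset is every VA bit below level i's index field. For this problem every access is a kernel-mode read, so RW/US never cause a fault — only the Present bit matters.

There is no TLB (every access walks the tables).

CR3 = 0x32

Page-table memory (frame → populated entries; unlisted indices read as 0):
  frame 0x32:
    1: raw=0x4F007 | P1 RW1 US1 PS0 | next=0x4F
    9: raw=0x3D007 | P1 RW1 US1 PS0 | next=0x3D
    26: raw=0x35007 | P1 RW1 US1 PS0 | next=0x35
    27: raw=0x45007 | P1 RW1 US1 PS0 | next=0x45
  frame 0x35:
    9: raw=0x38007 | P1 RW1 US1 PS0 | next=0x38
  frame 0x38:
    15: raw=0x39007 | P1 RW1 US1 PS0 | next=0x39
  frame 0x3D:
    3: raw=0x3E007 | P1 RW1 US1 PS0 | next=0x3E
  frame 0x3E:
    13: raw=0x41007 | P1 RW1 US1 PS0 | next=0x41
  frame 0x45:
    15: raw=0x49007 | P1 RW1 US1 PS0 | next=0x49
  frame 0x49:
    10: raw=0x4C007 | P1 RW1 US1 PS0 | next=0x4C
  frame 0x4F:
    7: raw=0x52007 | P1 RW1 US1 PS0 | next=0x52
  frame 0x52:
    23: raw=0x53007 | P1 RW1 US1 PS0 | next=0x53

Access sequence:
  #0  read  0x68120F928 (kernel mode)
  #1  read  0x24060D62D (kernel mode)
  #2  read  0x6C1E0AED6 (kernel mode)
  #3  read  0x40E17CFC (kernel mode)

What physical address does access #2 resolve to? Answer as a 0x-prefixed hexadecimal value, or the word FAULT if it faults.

Trace:
#0 VA=0x68120F928 (r,kernel):
  lvl0: tbl 0x32, slot 26 ⇒ 0x35007 (P1/RW1/US1/PS0)
  lvl1: tbl 0x35, slot 9 ⇒ 0x38007 (P1/RW1/US1/PS0)
  lvl2: tbl 0x38, slot 15 ⇒ 0x39007 (P1/RW1/US1/PS0)
  ⇒ phys 0x39928  [3 reads]
#1 VA=0x24060D62D (r,kernel):
  lvl0: tbl 0x32, slot 9 ⇒ 0x3D007 (P1/RW1/US1/PS0)
  lvl1: tbl 0x3D, slot 3 ⇒ 0x3E007 (P1/RW1/US1/PS0)
  lvl2: tbl 0x3E, slot 13 ⇒ 0x41007 (P1/RW1/US1/PS0)
  ⇒ phys 0x4162D  [3 reads]
#2 VA=0x6C1E0AED6 (r,kernel):
  lvl0: tbl 0x32, slot 27 ⇒ 0x45007 (P1/RW1/US1/PS0)
  lvl1: tbl 0x45, slot 15 ⇒ 0x49007 (P1/RW1/US1/PS0)
  lvl2: tbl 0x49, slot 10 ⇒ 0x4C007 (P1/RW1/US1/PS0)
  ⇒ phys 0x4CED6  [3 reads]
#3 VA=0x40E17CFC (r,kernel):
  lvl0: tbl 0x32, slot 1 ⇒ 0x4F007 (P1/RW1/US1/PS0)
  lvl1: tbl 0x4F, slot 7 ⇒ 0x52007 (P1/RW1/US1/PS0)
  lvl2: tbl 0x52, slot 23 ⇒ 0x53007 (P1/RW1/US1/PS0)
  ⇒ phys 0x53CFC  [3 reads]

Access #2 PA: 0x4CED6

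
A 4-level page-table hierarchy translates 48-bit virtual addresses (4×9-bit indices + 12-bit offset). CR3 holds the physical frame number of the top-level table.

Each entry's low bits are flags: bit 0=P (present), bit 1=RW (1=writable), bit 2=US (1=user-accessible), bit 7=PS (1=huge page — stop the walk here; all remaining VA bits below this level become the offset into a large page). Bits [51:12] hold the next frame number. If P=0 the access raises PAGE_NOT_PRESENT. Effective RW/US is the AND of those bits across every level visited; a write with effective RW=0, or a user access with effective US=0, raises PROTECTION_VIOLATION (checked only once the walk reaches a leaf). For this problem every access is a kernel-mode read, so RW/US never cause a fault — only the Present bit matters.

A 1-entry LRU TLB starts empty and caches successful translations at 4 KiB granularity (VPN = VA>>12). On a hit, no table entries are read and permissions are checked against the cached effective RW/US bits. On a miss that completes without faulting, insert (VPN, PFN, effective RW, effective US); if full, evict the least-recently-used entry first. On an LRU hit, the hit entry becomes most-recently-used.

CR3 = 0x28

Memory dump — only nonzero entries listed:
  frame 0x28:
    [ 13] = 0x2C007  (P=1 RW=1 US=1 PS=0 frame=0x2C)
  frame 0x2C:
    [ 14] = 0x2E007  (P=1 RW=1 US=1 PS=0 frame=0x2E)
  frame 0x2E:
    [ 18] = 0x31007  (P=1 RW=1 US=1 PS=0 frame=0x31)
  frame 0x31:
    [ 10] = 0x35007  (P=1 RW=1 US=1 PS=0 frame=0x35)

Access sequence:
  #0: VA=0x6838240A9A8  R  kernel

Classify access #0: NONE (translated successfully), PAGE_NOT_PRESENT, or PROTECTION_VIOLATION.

Per-access translation:
#0 VA=0x6838240A9A8 (r,kernel):
  [0] read 0x28 idx=13: raw=0x2C007 flags P=1 W=1 U=1 S=0
  [1] read 0x2C idx=14: raw=0x2E007 flags P=1 W=1 U=1 S=0
  [2] read 0x2E idx=18: raw=0x31007 flags P=1 W=1 U=1 S=0
  [3] read 0x31 idx=10: raw=0x35007 flags P=1 W=1 U=1 S=0
  ✓ 0x359A8  — 4 lookups

Access #0 fault: NONE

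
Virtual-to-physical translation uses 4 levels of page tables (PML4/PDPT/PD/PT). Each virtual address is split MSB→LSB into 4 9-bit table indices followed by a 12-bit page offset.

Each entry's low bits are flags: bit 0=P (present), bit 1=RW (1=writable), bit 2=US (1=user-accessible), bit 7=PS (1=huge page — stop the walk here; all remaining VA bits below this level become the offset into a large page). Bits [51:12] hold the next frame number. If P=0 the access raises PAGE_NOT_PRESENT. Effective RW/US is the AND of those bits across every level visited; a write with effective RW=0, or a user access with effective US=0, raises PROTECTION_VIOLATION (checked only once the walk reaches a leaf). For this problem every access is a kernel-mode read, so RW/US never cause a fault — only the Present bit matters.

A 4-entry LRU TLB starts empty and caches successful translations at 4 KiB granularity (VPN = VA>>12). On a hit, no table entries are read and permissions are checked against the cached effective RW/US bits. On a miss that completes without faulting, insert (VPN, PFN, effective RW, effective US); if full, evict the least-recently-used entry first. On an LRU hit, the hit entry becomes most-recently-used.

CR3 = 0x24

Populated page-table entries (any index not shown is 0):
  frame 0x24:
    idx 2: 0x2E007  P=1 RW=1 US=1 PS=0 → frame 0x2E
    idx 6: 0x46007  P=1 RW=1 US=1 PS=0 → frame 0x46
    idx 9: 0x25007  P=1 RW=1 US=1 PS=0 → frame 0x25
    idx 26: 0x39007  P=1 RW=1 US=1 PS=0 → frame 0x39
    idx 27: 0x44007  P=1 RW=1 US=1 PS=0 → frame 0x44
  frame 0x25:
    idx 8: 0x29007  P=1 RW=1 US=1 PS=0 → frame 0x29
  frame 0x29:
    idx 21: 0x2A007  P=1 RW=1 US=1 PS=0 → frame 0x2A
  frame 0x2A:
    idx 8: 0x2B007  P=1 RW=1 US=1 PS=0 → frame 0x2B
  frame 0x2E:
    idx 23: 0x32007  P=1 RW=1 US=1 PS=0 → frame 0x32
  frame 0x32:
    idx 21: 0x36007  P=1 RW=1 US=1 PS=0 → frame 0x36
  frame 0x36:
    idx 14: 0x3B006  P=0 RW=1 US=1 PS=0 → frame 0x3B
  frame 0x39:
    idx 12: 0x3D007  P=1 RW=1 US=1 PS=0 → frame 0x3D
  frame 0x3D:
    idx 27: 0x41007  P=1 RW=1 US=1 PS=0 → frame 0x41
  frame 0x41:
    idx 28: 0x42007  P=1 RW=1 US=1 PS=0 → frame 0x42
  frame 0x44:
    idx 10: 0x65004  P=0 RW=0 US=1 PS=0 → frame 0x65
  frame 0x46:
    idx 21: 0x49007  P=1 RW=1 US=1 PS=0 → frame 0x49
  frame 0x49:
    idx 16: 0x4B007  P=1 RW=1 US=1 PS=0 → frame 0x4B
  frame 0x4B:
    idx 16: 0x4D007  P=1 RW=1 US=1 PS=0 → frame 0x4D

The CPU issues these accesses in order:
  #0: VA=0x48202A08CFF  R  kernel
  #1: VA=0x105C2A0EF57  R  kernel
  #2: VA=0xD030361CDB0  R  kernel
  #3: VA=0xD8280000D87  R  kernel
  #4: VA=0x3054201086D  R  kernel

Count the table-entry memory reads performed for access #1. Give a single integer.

Per-access translation:
#0 VA=0x48202A08CFF (r,kernel):
  L0: frame=0x24 idx=9 entry=0x25007 [P=1 RW=1 US=1 PS=0]
  L1: frame=0x25 idx=8 entry=0x29007 [P=1 RW=1 US=1 PS=0]
  L2: frame=0x29 idx=21 entry=0x2A007 [P=1 RW=1 US=1 PS=0]
  L3: frame=0x2A idx=8 entry=0x2B007 [P=1 RW=1 US=1 PS=0]
  ⇒ phys 0x2BCFF  [4 reads]
#1 VA=0x105C2A0EF57 (r,kernel):
  L0: frame=0x24 idx=2 entry=0x2E007 [P=1 RW=1 US=1 PS=0]
  L1: frame=0x2E idx=23 entry=0x32007 [P=1 RW=1 US=1 PS=0]
  L2: frame=0x32 idx=21 entry=0x36007 [P=1 RW=1 US=1 PS=0]
  L3: frame=0x36 idx=14 entry=0x3B006 [P=0 RW=1 US=1 PS=0]
  → PAGE_NOT_PRESENT  (4 entries read)
#2 VA=0xD030361CDB0 (r,kernel):
  L0: frame=0x24 idx=26 entry=0x39007 [P=1 RW=1 US=1 PS=0]
  L1: frame=0x39 idx=12 entry=0x3D007 [P=1 RW=1 US=1 PS=0]
  L2: frame=0x3D idx=27 entry=0x41007 [P=1 RW=1 US=1 PS=0]
  L3: frame=0x41 idx=28 entry=0x42007 [P=1 RW=1 US=1 PS=0]
  ⇒ phys 0x42DB0  [4 reads]
#3 VA=0xD8280000D87 (r,kernel):
  L0: frame=0x24 idx=27 entry=0x44007 [P=1 RW=1 US=1 PS=0]
  L1: frame=0x44 idx=10 entry=0x65004 [P=0 RW=0 US=1 PS=0]
  → PAGE_NOT_PRESENT  (2 entries read)
#4 VA=0x3054201086D (r,kernel):
  L0: frame=0x24 idx=6 entry=0x46007 [P=1 RW=1 US=1 PS=0]
  L1: frame=0x46 idx=21 entry=0x49007 [P=1 RW=1 US=1 PS=0]
  L2: frame=0x49 idx=16 entry=0x4B007 [P=1 RW=1 US=1 PS=0]
  L3: frame=0x4B idx=16 entry=0x4D007 [P=1 RW=1 US=1 PS=0]
  ⇒ phys 0x4D86D  [4 reads]

Entries read for #1: 4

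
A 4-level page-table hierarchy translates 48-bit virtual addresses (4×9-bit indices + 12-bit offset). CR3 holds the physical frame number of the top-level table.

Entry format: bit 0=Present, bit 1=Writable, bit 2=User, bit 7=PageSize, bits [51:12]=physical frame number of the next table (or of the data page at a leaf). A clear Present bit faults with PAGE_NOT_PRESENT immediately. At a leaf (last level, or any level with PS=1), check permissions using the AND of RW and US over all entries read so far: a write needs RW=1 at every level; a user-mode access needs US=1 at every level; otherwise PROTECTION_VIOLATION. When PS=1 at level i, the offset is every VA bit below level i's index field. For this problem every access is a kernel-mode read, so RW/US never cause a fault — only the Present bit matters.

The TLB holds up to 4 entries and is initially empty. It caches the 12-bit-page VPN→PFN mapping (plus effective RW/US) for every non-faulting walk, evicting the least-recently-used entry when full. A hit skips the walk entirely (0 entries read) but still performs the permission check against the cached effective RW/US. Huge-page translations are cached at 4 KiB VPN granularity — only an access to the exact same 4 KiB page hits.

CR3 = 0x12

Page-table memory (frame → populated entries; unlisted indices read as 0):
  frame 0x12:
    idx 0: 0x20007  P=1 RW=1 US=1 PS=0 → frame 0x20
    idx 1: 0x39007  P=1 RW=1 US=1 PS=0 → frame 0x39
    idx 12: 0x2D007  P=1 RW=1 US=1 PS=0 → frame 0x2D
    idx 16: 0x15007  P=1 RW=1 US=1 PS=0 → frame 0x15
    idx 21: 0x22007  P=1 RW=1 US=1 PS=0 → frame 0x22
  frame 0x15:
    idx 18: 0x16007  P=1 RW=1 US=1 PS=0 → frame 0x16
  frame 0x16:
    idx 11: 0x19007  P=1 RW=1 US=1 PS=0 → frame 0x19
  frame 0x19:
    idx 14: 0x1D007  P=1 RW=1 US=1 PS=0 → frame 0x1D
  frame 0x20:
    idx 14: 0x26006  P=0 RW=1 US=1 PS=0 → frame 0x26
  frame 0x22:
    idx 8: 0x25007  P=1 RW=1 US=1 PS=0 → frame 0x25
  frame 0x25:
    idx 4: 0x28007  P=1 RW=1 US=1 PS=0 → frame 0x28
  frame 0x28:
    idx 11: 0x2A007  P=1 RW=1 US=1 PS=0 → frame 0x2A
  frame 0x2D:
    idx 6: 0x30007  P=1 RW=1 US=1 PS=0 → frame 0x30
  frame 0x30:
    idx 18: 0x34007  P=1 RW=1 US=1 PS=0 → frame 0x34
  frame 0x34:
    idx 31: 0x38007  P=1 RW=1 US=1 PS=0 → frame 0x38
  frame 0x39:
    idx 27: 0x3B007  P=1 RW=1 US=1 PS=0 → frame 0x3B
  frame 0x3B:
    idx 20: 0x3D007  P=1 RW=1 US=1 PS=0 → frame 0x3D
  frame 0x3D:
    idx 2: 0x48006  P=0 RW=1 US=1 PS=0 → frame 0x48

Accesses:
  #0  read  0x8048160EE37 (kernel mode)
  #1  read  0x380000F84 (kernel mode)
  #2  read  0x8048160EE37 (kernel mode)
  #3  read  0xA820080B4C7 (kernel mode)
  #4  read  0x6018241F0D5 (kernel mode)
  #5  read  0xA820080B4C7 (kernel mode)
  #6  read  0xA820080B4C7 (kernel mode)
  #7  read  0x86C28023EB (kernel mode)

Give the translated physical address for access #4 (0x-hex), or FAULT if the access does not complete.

Trace:
#0 VA=0x8048160EE37 (r,kernel):
  [0] read 0x12 idx=16: raw=0x15007 flags P=1 W=1 U=1 S=0
  [1] read 0x15 idx=18: raw=0x16007 flags P=1 W=1 U=1 S=0
  [2] read 0x16 idx=11: raw=0x19007 flags P=1 W=1 U=1 S=0
  [3] read 0x19 idx=14: raw=0x1D007 flags P=1 W=1 U=1 S=0
  → PA=0x1DE37  (4 entries read)
#1 VA=0x380000F84 (r,kernel):
  [0] read 0x12 idx=0: raw=0x20007 flags P=1 W=1 U=1 S=0
  [1] read 0x20 idx=14: raw=0x26006 flags P=0 W=1 U=1 S=0
  → PAGE_NOT_PRESENT  (2 entries read)
#2 VA=0x8048160EE37 (r,kernel):
  TLB hit vpn=0x8048160E → PA=0x1DE37
#3 VA=0xA820080B4C7 (r,kernel):
  [0] read 0x12 idx=21: raw=0x22007 flags P=1 W=1 U=1 S=0
  [1] read 0x22 idx=8: raw=0x25007 flags P=1 W=1 U=1 S=0
  [2] read 0x25 idx=4: raw=0x28007 flags P=1 W=1 U=1 S=0
  [3] read 0x28 idx=11: raw=0x2A007 flags P=1 W=1 U=1 S=0
  → PA=0x2A4C7  (4 entries read)
#4 VA=0x6018241F0D5 (r,kernel):
  [0] read 0x12 idx=12: raw=0x2D007 flags P=1 W=1 U=1 S=0
  [1] read 0x2D idx=6: raw=0x30007 flags P=1 W=1 U=1 S=0
  [2] read 0x30 idx=18: raw=0x34007 flags P=1 W=1 U=1 S=0
  [3] read 0x34 idx=31: raw=0x38007 flags P=1 W=1 U=1 S=0
  → PA=0x380D5  (4 entries read)
#5 VA=0xA820080B4C7 (r,kernel):
  TLB hit vpn=0xA820080B → PA=0x2A4C7
#6 VA=0xA820080B4C7 (r,kernel):
  TLB hit vpn=0xA820080B → PA=0x2A4C7
#7 VA=0x86C28023EB (r,kernel):
  [0] read 0x12 idx=1: raw=0x39007 flags P=1 W=1 U=1 S=0
  [1] read 0x39 idx=27: raw=0x3B007 flags P=1 W=1 U=1 S=0
  [2] read 0x3B idx=20: raw=0x3D007 flags P=1 W=1 U=1 S=0
  [3] read 0x3D idx=2: raw=0x48006 flags P=0 W=1 U=1 S=0
  → PAGE_NOT_PRESENT  (4 entries read)

Access #4 PA: 0x380D5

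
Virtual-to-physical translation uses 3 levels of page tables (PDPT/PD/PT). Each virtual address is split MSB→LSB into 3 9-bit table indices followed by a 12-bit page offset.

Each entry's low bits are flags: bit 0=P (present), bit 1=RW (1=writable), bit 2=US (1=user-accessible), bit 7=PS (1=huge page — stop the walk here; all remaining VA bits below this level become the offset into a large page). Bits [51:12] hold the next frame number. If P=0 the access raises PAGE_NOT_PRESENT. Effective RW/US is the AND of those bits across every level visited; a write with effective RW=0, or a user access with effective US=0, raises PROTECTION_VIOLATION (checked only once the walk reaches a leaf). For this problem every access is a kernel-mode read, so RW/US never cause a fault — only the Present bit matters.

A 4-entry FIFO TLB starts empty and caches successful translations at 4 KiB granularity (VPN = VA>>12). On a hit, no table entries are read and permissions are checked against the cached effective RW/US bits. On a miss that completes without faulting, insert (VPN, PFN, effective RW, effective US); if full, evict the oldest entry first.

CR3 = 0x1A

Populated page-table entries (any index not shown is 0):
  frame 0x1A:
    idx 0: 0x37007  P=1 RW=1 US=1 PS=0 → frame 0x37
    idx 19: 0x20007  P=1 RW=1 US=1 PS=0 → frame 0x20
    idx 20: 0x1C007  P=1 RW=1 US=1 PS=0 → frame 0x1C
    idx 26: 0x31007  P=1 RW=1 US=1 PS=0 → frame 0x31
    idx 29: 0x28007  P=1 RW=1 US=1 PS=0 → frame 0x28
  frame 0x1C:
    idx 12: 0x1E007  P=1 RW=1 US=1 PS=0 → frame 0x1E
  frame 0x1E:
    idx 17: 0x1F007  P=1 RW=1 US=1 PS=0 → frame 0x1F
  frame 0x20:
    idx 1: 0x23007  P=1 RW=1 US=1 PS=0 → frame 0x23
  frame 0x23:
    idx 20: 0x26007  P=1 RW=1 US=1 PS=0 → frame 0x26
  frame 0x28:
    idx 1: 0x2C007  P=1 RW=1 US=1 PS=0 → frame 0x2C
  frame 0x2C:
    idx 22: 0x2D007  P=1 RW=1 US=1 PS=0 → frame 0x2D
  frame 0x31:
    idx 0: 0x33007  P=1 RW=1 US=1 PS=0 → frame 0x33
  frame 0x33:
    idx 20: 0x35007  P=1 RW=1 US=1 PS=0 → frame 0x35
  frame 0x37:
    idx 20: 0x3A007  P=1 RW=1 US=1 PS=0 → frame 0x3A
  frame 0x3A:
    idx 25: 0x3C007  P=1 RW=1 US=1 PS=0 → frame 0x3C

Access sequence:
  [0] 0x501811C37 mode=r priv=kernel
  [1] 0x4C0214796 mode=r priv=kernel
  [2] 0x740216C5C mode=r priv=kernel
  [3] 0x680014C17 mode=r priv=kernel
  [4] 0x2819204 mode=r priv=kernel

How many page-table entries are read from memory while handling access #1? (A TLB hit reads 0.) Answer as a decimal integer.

Walk each access:
#0 VA=0x501811C37 (r,kernel):
  [0] read 0x1A idx=20: raw=0x1C007 flags P=1 W=1 U=1 S=0
  [1] read 0x1C idx=12: raw=0x1E007 flags P=1 W=1 U=1 S=0
  [2] read 0x1E idx=17: raw=0x1F007 flags P=1 W=1 U=1 S=0
  ⇒ phys 0x1FC37  [3 reads]
#1 VA=0x4C0214796 (r,kernel):
  [0] read 0x1A idx=19: raw=0x20007 flags P=1 W=1 U=1 S=0
  [1] read 0x20 idx=1: raw=0x23007 flags P=1 W=1 U=1 S=0
  [2] read 0x23 idx=20: raw=0x26007 flags P=1 W=1 U=1 S=0
  ⇒ phys 0x26796  [3 reads]
#2 VA=0x740216C5C (r,kernel):
  [0] read 0x1A idx=29: raw=0x28007 flags P=1 W=1 U=1 S=0
  [1] read 0x28 idx=1: raw=0x2C007 flags P=1 W=1 U=1 S=0
  [2] read 0x2C idx=22: raw=0x2D007 flags P=1 W=1 U=1 S=0
  ⇒ phys 0x2DC5C  [3 reads]
#3 VA=0x680014C17 (r,kernel):
  [0] read 0x1A idx=26: raw=0x31007 flags P=1 W=1 U=1 S=0
  [1] read 0x31 idx=0: raw=0x33007 flags P=1 W=1 U=1 S=0
  [2] read 0x33 idx=20: raw=0x35007 flags P=1 W=1 U=1 S=0
  ⇒ phys 0x35C17  [3 reads]
#4 VA=0x2819204 (r,kernel):
  [0] read 0x1A idx=0: raw=0x37007 flags P=1 W=1 U=1 S=0
  [1] read 0x37 idx=20: raw=0x3A007 flags P=1 W=1 U=1 S=0
  [2] read 0x3A idx=25: raw=0x3C007 flags P=1 W=1 U=1 S=0
  ⇒ phys 0x3C204  [3 reads]

Entries read for #1: 3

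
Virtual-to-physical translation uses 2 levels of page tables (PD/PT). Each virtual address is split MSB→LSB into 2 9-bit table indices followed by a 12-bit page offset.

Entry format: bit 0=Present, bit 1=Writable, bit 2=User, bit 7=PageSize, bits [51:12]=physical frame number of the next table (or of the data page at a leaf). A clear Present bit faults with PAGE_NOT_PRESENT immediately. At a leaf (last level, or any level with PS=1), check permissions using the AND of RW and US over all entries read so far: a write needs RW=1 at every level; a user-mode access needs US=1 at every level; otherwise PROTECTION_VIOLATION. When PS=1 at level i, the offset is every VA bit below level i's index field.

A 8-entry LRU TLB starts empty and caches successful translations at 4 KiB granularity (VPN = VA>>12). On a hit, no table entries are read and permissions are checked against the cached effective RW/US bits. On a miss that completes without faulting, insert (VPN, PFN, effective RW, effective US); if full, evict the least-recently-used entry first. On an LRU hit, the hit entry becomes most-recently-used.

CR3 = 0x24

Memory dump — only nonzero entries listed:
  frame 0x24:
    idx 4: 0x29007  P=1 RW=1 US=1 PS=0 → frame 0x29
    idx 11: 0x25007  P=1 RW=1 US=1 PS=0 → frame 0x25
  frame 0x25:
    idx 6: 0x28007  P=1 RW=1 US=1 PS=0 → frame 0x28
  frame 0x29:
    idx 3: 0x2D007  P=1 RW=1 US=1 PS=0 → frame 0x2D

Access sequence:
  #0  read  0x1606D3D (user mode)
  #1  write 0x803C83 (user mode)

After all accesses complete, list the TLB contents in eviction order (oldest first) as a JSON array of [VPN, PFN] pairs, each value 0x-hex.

Per-access translation:
#0 VA=0x1606D3D (r,user):
  L0: frame=0x24 idx=11 entry=0x25007 [P=1 RW=1 US=1 PS=0]
  L1: frame=0x25 idx=6 entry=0x28007 [P=1 RW=1 US=1 PS=0]
  ⇒ phys 0x28D3D  [2 reads]
#1 VA=0x803C83 (w,user):
  L0: frame=0x24 idx=4 entry=0x29007 [P=1 RW=1 US=1 PS=0]
  L1: frame=0x29 idx=3 entry=0x2D007 [P=1 RW=1 US=1 PS=0]
  ⇒ phys 0x2DC83  [2 reads]

TLB: [["0x1606", "0x28"], ["0x803", "0x2D"]]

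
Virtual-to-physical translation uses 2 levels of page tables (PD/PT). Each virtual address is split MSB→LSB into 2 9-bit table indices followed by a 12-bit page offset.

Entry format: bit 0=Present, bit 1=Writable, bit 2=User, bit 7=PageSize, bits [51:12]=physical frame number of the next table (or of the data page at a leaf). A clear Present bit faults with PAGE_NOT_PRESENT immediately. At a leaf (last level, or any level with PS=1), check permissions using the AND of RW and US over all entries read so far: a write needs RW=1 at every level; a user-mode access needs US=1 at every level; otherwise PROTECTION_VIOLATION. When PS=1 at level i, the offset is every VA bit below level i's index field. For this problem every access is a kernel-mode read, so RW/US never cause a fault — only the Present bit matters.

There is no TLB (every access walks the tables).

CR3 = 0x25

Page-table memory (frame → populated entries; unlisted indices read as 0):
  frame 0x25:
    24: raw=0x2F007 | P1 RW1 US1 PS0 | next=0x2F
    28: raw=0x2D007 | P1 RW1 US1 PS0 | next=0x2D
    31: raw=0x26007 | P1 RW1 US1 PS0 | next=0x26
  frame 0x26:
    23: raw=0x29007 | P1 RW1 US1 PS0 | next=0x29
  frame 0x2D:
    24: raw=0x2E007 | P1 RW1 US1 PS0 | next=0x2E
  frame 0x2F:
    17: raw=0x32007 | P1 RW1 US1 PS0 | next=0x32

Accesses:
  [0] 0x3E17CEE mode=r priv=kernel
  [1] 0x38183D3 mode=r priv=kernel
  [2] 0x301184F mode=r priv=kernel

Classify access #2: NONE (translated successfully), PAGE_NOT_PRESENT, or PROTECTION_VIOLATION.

Per-access translation:
#0 VA=0x3E17CEE (r,kernel):
  [0] read 0x25 idx=31: raw=0x26007 flags P=1 W=1 U=1 S=0
  [1] read 0x26 idx=23: raw=0x29007 flags P=1 W=1 U=1 S=0
  → PA=0x29CEE  (2 entries read)
#1 VA=0x38183D3 (r,kernel):
  [0] read 0x25 idx=28: raw=0x2D007 flags P=1 W=1 U=1 S=0
  [1] read 0x2D idx=24: raw=0x2E007 flags P=1 W=1 U=1 S=0
  → PA=0x2E3D3  (2 entries read)
#2 VA=0x301184F (r,kernel):
  [0] read 0x25 idx=24: raw=0x2F007 flags P=1 W=1 U=1 S=0
  [1] read 0x2F idx=17: raw=0x32007 flags P=1 W=1 U=1 S=0
  → PA=0x3284F  (2 entries read)

Access #2 fault: NONE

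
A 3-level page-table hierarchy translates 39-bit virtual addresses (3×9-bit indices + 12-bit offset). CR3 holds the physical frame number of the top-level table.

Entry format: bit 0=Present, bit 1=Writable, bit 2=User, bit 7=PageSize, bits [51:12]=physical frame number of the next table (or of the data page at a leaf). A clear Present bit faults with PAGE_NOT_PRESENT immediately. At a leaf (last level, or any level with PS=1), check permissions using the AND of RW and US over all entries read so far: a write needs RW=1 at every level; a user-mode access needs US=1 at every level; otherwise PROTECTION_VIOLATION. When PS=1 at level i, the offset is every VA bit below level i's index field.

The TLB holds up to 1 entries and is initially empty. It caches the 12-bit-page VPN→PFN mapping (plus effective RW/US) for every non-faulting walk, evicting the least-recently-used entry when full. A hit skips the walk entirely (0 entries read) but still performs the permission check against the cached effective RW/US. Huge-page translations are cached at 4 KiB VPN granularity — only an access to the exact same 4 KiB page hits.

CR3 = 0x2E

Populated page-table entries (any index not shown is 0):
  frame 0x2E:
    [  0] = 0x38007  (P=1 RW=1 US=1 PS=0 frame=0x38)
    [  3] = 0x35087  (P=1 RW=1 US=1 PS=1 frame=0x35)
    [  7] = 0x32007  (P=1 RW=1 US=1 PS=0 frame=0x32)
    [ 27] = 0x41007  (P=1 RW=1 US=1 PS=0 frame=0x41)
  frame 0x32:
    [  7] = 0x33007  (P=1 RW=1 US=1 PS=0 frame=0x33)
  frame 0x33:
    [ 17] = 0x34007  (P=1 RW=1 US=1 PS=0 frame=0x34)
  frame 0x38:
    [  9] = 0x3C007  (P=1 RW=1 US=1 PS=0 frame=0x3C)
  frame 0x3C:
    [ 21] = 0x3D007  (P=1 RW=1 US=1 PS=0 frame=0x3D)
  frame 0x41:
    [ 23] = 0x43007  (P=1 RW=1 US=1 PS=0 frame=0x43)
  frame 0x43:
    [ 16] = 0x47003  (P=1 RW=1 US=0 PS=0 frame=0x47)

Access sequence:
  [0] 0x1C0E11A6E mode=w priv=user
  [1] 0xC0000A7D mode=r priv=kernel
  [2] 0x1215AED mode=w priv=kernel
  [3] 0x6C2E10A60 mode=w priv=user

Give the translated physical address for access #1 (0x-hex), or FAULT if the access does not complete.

Walk each access:
#0 VA=0x1C0E11A6E (w,user):
  lvl0: tbl 0x2E, slot 7 ⇒ 0x32007 (P1/RW1/US1/PS0)
  lvl1: tbl 0x32, slot 7 ⇒ 0x33007 (P1/RW1/US1/PS0)
  lvl2: tbl 0x33, slot 17 ⇒ 0x34007 (P1/RW1/US1/PS0)
  ✓ 0x34A6E  — 3 lookups
#1 VA=0xC0000A7D (r,kernel):
  lvl0: tbl 0x2E, slot 3 ⇒ 0x35087 (P1/RW1/US1/PS1)
  ✓ 0x35A7D (huge @L0)  — 1 lookups
#2 VA=0x1215AED (w,kernel):
  lvl0: tbl 0x2E, slot 0 ⇒ 0x38007 (P1/RW1/US1/PS0)
  lvl1: tbl 0x38, slot 9 ⇒ 0x3C007 (P1/RW1/US1/PS0)
  lvl2: tbl 0x3C, slot 21 ⇒ 0x3D007 (P1/RW1/US1/PS0)
  ✓ 0x3DAED  — 3 lookups
#3 VA=0x6C2E10A60 (w,user):
  lvl0: tbl 0x2E, slot 27 ⇒ 0x41007 (P1/RW1/US1/PS0)
  lvl1: tbl 0x41, slot 23 ⇒ 0x43007 (P1/RW1/US1/PS0)
  lvl2: tbl 0x43, slot 16 ⇒ 0x47003 (P1/RW1/US0/PS0)
  ⇒ fault: PROTECTION_VIOLATION  — 3 lookups

Access #1 PA: 0x35A7D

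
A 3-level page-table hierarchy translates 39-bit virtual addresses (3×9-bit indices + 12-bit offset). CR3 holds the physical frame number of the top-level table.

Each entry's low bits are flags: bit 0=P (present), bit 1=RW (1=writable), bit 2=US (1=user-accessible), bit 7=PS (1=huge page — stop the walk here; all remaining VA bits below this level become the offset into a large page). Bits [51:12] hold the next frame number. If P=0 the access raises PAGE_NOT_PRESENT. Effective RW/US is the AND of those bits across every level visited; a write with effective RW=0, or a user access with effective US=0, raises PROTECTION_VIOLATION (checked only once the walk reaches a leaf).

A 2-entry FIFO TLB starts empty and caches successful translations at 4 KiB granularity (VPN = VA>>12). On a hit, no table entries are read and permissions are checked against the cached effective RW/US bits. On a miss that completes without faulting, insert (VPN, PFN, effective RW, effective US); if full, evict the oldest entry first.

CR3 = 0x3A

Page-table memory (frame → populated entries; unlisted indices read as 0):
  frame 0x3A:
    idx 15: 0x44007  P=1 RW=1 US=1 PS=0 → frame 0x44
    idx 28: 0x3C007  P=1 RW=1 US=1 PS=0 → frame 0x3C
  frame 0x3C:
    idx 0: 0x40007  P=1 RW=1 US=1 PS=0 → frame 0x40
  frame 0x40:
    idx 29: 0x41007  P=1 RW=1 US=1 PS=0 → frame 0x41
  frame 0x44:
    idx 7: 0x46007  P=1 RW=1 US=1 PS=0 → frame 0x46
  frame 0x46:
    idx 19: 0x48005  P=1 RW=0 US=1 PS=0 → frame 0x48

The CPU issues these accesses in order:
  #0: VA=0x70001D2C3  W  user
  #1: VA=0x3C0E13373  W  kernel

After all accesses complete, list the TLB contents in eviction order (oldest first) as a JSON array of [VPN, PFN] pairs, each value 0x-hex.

Trace:
#0 VA=0x70001D2C3 (w,user):
  [0] read 0x3A idx=28: raw=0x3C007 flags P=1 W=1 U=1 S=0
  [1] read 0x3C idx=0: raw=0x40007 flags P=1 W=1 U=1 S=0
  [2] read 0x40 idx=29: raw=0x41007 flags P=1 W=1 U=1 S=0
  ✓ 0x412C3  — 3 lookups
#1 VA=0x3C0E13373 (w,kernel):
  [0] read 0x3A idx=15: raw=0x44007 flags P=1 W=1 U=1 S=0
  [1] read 0x44 idx=7: raw=0x46007 flags P=1 W=1 U=1 S=0
  [2] read 0x46 idx=19: raw=0x48005 flags P=1 W=0 U=1 S=0
  → PROTECTION_VIOLATION  (3 entries read)

TLB: [["0x70001D", "0x41"]]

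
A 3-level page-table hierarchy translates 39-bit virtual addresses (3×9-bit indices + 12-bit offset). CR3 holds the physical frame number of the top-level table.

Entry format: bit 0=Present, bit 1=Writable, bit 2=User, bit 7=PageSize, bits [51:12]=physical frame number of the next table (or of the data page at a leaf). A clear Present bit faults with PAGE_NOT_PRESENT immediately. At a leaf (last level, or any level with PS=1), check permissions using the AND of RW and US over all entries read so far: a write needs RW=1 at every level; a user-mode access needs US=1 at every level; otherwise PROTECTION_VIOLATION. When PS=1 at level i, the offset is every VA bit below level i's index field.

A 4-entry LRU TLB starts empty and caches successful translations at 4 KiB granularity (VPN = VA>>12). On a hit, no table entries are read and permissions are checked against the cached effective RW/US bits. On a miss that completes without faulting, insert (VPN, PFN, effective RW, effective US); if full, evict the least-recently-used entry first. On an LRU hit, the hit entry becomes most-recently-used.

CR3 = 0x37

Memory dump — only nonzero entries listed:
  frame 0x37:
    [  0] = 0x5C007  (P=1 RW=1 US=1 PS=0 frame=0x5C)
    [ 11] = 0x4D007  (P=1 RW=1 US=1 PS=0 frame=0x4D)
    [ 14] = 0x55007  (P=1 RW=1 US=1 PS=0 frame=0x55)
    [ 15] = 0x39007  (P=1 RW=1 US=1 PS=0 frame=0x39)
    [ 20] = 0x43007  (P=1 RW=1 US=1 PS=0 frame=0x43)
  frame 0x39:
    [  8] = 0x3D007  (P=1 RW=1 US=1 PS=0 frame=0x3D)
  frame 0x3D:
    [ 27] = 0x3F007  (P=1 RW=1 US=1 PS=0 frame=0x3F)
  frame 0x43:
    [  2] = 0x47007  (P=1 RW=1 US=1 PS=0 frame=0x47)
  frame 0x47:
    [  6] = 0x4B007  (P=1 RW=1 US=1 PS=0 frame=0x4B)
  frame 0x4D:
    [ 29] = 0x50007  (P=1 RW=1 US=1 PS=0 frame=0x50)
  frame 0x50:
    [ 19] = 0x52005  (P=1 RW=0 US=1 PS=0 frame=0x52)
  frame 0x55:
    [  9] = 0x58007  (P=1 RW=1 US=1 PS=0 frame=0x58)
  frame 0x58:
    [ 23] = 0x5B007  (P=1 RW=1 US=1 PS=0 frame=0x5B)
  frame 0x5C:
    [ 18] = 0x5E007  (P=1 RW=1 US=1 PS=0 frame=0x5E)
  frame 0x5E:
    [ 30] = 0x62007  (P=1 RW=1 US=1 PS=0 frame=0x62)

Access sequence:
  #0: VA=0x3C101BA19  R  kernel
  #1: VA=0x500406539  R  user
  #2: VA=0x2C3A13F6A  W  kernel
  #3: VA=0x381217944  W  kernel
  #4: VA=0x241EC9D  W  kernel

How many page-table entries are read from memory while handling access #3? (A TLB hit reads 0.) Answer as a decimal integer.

Per-access translation:
#0 VA=0x3C101BA19 (r,kernel):
  lvl0: tbl 0x37, slot 15 ⇒ 0x39007 (P1/RW1/US1/PS0)
  lvl1: tbl 0x39, slot 8 ⇒ 0x3D007 (P1/RW1/US1/PS0)
  lvl2: tbl 0x3D, slot 27 ⇒ 0x3F007 (P1/RW1/US1/PS0)
  ✓ 0x3FA19  — 3 lookups
#1 VA=0x500406539 (r,user):
  lvl0: tbl 0x37, slot 20 ⇒ 0x43007 (P1/RW1/US1/PS0)
  lvl1: tbl 0x43, slot 2 ⇒ 0x47007 (P1/RW1/US1/PS0)
  lvl2: tbl 0x47, slot 6 ⇒ 0x4B007 (P1/RW1/US1/PS0)
  ✓ 0x4B539  — 3 lookups
#2 VA=0x2C3A13F6A (w,kernel):
  lvl0: tbl 0x37, slot 11 ⇒ 0x4D007 (P1/RW1/US1/PS0)
  lvl1: tbl 0x4D, slot 29 ⇒ 0x50007 (P1/RW1/US1/PS0)
  lvl2: tbl 0x50, slot 19 ⇒ 0x52005 (P1/RW0/US1/PS0)
  → PROTECTION_VIOLATION  (3 entries read)
#3 VA=0x381217944 (w,kernel):
  lvl0: tbl 0x37, slot 14 ⇒ 0x55007 (P1/RW1/US1/PS0)
  lvl1: tbl 0x55, slot 9 ⇒ 0x58007 (P1/RW1/US1/PS0)
  lvl2: tbl 0x58, slot 23 ⇒ 0x5B007 (P1/RW1/US1/PS0)
  ✓ 0x5B944  — 3 lookups
#4 VA=0x241EC9D (w,kernel):
  lvl0: tbl 0x37, slot 0 ⇒ 0x5C007 (P1/RW1/US1/PS0)
  lvl1: tbl 0x5C, slot 18 ⇒ 0x5E007 (P1/RW1/US1/PS0)
  lvl2: tbl 0x5E, slot 30 ⇒ 0x62007 (P1/RW1/US1/PS0)
  ✓ 0x62C9D  — 3 lookups

Entries read for #3: 3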